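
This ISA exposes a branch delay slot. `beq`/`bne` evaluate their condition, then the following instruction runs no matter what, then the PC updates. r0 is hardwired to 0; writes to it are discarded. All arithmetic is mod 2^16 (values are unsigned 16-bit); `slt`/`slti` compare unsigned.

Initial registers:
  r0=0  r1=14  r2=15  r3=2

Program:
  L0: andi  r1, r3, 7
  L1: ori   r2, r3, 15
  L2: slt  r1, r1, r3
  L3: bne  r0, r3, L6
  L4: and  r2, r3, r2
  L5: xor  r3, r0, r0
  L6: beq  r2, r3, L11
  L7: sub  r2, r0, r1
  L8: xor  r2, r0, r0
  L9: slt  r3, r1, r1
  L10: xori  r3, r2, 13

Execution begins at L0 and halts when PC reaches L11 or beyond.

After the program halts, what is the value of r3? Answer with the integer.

[0] andi  r1, r3, 7  →  {r0:0, r1:2, r2:15, r3:2}
[1] ori   r2, r3, 15  →  {r0:0, r1:2, r2:15, r3:2}
[2] slt  r1, r1, r3  →  {r0:0, r1:0, r2:15, r3:2}
[3] bne  r0, r3, L6  →  {r0:0, r1:0, r2:15, r3:2}  ⟨branch taken⟩
[4] and  r2, r3, r2  →  {r0:0, r1:0, r2:2, r3:2}
[6] beq  r2, r3, L11  →  {r0:0, r1:0, r2:2, r3:2}  ⟨branch taken⟩
[7] sub  r2, r0, r1  →  {r0:0, r1:0, r2:0, r3:2}

2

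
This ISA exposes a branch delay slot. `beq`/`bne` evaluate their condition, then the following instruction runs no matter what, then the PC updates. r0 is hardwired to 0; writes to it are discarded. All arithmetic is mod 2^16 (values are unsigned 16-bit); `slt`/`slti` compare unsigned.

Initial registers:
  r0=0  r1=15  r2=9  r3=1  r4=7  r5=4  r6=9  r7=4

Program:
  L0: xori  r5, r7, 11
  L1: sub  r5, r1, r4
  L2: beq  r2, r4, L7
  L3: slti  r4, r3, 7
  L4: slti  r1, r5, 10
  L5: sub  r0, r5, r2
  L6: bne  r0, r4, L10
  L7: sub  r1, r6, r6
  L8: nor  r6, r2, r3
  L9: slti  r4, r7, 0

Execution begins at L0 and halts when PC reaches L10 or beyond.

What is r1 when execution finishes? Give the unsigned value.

0

[0] xori  r5, r7, 11  →  {r0:0, r1:15, r2:9, r3:1, r4:7, r5:15, r6:9, r7:4}
[1] sub  r5, r1, r4  →  {r0:0, r1:15, r2:9, r3:1, r4:7, r5:8, r6:9, r7:4}
[2] beq  r2, r4, L7  →  {r0:0, r1:15, r2:9, r3:1, r4:7, r5:8, r6:9, r7:4}  ⟨branch fallthrough⟩
[3] slti  r4, r3, 7  →  {r0:0, r1:15, r2:9, r3:1, r4:1, r5:8, r6:9, r7:4}
[4] slti  r1, r5, 10  →  {r0:0, r1:1, r2:9, r3:1, r4:1, r5:8, r6:9, r7:4}
[5] sub  r0, r5, r2  →  {r0:0, r1:1, r2:9, r3:1, r4:1, r5:8, r6:9, r7:4}
[6] bne  r0, r4, L10  →  {r0:0, r1:1, r2:9, r3:1, r4:1, r5:8, r6:9, r7:4}  ⟨branch taken⟩
[7] sub  r1, r6, r6  →  {r0:0, r1:0, r2:9, r3:1, r4:1, r5:8, r6:9, r7:4}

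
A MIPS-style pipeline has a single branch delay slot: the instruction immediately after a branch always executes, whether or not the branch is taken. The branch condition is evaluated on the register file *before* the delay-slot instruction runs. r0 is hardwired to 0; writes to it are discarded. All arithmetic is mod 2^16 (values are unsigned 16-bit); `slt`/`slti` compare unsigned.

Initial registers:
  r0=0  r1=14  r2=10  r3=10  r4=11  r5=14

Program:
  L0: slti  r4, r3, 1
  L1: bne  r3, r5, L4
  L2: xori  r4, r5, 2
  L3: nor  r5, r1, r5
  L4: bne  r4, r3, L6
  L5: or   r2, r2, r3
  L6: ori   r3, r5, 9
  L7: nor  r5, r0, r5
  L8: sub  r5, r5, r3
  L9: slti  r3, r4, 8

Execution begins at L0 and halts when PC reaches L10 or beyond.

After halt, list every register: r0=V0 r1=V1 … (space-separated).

r0=0 r1=14 r2=10 r3=0 r4=12 r5=65506

#0 slti  r4, r3, 1 ; 0/14/10/10/0/14
#1 bne  r3, r5, L4 ; 0/14/10/10/0/14 ; →target
#2 xori  r4, r5, 2 ; 0/14/10/10/12/14
#4 bne  r4, r3, L6 ; 0/14/10/10/12/14 ; →target
#5 or   r2, r2, r3 ; 0/14/10/10/12/14
#6 ori   r3, r5, 9 ; 0/14/10/15/12/14
#7 nor  r5, r0, r5 ; 0/14/10/15/12/65521
#8 sub  r5, r5, r3 ; 0/14/10/15/12/65506
#9 slti  r3, r4, 8 ; 0/14/10/0/12/65506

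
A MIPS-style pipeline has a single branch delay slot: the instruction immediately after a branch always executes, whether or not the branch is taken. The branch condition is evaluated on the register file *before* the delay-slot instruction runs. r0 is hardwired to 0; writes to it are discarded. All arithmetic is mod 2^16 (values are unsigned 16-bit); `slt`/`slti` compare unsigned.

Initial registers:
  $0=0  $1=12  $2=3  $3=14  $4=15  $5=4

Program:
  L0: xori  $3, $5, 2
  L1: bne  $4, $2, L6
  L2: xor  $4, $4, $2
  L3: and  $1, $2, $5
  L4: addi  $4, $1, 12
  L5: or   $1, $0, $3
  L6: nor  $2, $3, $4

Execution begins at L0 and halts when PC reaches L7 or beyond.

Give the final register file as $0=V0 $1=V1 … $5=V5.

$0=0 $1=12 $2=65521 $3=6 $4=12 $5=4

  step pc=0: xori  $3, $5, 2  regs=(0,12,3,6,15,4)
  step pc=1: bne  $4, $2, L6  cond=T  regs=(0,12,3,6,15,4)
  step pc=2: xor  $4, $4, $2  regs=(0,12,3,6,12,4)
  step pc=6: nor  $2, $3, $4  regs=(0,12,65521,6,12,4)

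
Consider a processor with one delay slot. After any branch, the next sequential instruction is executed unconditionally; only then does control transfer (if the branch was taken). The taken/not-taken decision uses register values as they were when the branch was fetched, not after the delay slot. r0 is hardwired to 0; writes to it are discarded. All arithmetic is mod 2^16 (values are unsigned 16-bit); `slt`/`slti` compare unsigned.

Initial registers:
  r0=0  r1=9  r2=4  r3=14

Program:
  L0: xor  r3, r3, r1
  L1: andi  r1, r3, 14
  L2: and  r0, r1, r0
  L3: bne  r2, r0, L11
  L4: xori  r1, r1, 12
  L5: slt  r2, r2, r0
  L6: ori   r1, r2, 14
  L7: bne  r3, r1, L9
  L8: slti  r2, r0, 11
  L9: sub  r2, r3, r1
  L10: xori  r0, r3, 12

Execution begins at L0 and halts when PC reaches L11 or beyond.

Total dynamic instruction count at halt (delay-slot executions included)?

5

  step pc=0: xor  r3, r3, r1  regs=(0,9,4,7)
  step pc=1: andi  r1, r3, 14  regs=(0,6,4,7)
  step pc=2: and  r0, r1, r0  regs=(0,6,4,7)
  step pc=3: bne  r2, r0, L11  cond=T  regs=(0,6,4,7)
  step pc=4: xori  r1, r1, 12  regs=(0,10,4,7)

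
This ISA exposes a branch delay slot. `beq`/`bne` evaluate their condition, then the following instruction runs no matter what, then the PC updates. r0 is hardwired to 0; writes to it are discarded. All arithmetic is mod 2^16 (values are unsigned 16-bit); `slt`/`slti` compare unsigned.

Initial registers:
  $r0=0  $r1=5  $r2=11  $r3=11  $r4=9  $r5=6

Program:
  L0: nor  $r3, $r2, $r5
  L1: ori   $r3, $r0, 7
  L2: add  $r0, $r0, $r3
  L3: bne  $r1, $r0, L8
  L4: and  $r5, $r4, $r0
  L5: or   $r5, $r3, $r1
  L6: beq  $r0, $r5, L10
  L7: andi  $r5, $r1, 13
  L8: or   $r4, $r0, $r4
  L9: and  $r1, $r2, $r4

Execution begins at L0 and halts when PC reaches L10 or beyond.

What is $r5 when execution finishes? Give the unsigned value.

0

PC=0  nor  $r3, $r2, $r5     | $r0=0 $r1=5 $r2=11 $r3=65520 $r4=9 $r5=6
PC=1  ori   $r3, $r0, 7      | $r0=0 $r1=5 $r2=11 $r3=7 $r4=9 $r5=6
PC=2  add  $r0, $r0, $r3     | $r0=0 $r1=5 $r2=11 $r3=7 $r4=9 $r5=6
PC=3  bne  $r1, $r0, L8      | $r0=0 $r1=5 $r2=11 $r3=7 $r4=9 $r5=6  [TAKEN]
PC=4  and  $r5, $r4, $r0     | $r0=0 $r1=5 $r2=11 $r3=7 $r4=9 $r5=0
PC=8  or   $r4, $r0, $r4     | $r0=0 $r1=5 $r2=11 $r3=7 $r4=9 $r5=0
PC=9  and  $r1, $r2, $r4     | $r0=0 $r1=9 $r2=11 $r3=7 $r4=9 $r5=0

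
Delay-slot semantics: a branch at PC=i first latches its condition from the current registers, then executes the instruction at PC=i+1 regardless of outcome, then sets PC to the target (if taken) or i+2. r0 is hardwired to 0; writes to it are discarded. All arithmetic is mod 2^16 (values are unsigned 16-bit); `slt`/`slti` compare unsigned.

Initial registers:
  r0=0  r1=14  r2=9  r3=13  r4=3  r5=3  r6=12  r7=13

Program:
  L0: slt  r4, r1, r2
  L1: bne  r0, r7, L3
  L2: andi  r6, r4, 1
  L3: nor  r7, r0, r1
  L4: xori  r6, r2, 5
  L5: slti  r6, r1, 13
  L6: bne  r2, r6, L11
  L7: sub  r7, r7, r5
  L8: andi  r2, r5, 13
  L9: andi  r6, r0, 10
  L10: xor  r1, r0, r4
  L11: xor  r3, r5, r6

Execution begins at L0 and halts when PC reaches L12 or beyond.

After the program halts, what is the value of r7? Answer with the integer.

  step pc=0: slt  r4, r1, r2  regs=(0,14,9,13,0,3,12,13)
  step pc=1: bne  r0, r7, L3  cond=T  regs=(0,14,9,13,0,3,12,13)
  step pc=2: andi  r6, r4, 1  regs=(0,14,9,13,0,3,0,13)
  step pc=3: nor  r7, r0, r1  regs=(0,14,9,13,0,3,0,65521)
  step pc=4: xori  r6, r2, 5  regs=(0,14,9,13,0,3,12,65521)
  step pc=5: slti  r6, r1, 13  regs=(0,14,9,13,0,3,0,65521)
  step pc=6: bne  r2, r6, L11  cond=T  regs=(0,14,9,13,0,3,0,65521)
  step pc=7: sub  r7, r7, r5  regs=(0,14,9,13,0,3,0,65518)
  step pc=11: xor  r3, r5, r6  regs=(0,14,9,3,0,3,0,65518)

65518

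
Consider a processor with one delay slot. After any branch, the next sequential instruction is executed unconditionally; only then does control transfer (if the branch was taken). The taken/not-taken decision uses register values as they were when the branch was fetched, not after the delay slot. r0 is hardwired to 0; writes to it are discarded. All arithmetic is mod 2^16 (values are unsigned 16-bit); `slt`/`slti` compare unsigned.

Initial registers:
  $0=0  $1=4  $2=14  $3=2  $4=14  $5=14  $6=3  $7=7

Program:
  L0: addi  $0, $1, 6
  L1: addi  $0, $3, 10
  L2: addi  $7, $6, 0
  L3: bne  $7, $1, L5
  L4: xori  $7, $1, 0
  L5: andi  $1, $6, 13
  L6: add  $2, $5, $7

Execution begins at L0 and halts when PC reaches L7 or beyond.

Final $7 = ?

#0 addi  $0, $1, 6 ; 0/4/14/2/14/14/3/7
#1 addi  $0, $3, 10 ; 0/4/14/2/14/14/3/7
#2 addi  $7, $6, 0 ; 0/4/14/2/14/14/3/3
#3 bne  $7, $1, L5 ; 0/4/14/2/14/14/3/3 ; →target
#4 xori  $7, $1, 0 ; 0/4/14/2/14/14/3/4
#5 andi  $1, $6, 13 ; 0/1/14/2/14/14/3/4
#6 add  $2, $5, $7 ; 0/1/18/2/14/14/3/4

4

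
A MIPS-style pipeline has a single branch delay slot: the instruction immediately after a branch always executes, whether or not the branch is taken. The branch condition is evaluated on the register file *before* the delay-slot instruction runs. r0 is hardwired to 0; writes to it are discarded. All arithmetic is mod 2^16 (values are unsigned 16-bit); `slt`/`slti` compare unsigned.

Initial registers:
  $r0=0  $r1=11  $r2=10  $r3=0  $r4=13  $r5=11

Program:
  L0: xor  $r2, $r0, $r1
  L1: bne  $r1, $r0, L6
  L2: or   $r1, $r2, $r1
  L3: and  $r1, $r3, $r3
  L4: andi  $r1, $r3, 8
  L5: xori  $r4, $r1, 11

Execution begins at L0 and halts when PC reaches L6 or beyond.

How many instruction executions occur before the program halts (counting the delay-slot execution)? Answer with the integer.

PC=0  xor  $r2, $r0, $r1     | $r0=0 $r1=11 $r2=11 $r3=0 $r4=13 $r5=11
PC=1  bne  $r1, $r0, L6      | $r0=0 $r1=11 $r2=11 $r3=0 $r4=13 $r5=11  [TAKEN]
PC=2  or   $r1, $r2, $r1     | $r0=0 $r1=11 $r2=11 $r3=0 $r4=13 $r5=11

3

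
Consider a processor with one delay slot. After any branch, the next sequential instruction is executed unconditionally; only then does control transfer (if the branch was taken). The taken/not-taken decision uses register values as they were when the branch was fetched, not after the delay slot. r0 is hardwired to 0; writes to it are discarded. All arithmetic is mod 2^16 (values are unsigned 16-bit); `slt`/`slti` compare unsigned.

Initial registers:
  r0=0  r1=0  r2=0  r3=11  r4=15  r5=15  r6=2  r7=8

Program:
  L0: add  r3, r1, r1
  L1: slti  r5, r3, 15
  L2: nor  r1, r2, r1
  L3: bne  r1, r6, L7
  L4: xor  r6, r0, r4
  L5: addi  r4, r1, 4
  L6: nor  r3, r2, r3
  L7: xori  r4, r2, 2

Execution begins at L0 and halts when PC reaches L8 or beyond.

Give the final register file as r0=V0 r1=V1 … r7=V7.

r0=0 r1=65535 r2=0 r3=0 r4=2 r5=1 r6=15 r7=8

#0 add  r3, r1, r1 ; 0/0/0/0/15/15/2/8
#1 slti  r5, r3, 15 ; 0/0/0/0/15/1/2/8
#2 nor  r1, r2, r1 ; 0/65535/0/0/15/1/2/8
#3 bne  r1, r6, L7 ; 0/65535/0/0/15/1/2/8 ; →target
#4 xor  r6, r0, r4 ; 0/65535/0/0/15/1/15/8
#7 xori  r4, r2, 2 ; 0/65535/0/0/2/1/15/8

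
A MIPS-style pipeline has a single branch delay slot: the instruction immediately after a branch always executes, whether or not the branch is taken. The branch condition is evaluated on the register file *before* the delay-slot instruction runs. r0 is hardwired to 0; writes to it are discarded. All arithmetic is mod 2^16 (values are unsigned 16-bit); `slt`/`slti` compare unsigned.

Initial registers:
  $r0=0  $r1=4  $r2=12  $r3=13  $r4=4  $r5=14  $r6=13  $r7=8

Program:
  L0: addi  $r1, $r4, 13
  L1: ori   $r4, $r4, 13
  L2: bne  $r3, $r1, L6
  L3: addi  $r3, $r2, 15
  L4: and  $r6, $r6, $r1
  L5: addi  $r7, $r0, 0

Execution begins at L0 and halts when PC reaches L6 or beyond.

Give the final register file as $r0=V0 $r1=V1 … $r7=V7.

$r0=0 $r1=17 $r2=12 $r3=27 $r4=13 $r5=14 $r6=13 $r7=8

  step pc=0: addi  $r1, $r4, 13  regs=(0,17,12,13,4,14,13,8)
  step pc=1: ori   $r4, $r4, 13  regs=(0,17,12,13,13,14,13,8)
  step pc=2: bne  $r3, $r1, L6  cond=T  regs=(0,17,12,13,13,14,13,8)
  step pc=3: addi  $r3, $r2, 15  regs=(0,17,12,27,13,14,13,8)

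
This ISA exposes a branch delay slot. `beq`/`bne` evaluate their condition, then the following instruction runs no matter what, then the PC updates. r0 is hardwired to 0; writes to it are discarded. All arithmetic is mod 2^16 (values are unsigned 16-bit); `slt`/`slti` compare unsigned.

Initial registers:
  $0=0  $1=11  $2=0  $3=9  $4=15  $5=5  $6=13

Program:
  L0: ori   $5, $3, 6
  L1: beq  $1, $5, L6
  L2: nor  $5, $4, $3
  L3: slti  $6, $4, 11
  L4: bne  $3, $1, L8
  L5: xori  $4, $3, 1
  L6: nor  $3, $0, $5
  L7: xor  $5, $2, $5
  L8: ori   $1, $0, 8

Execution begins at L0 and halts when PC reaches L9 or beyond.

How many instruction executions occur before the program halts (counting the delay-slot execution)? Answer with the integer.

#0 ori   $5, $3, 6 ; 0/11/0/9/15/15/13
#1 beq  $1, $5, L6 ; 0/11/0/9/15/15/13 ; →fallthru
#2 nor  $5, $4, $3 ; 0/11/0/9/15/65520/13
#3 slti  $6, $4, 11 ; 0/11/0/9/15/65520/0
#4 bne  $3, $1, L8 ; 0/11/0/9/15/65520/0 ; →target
#5 xori  $4, $3, 1 ; 0/11/0/9/8/65520/0
#8 ori   $1, $0, 8 ; 0/8/0/9/8/65520/0

7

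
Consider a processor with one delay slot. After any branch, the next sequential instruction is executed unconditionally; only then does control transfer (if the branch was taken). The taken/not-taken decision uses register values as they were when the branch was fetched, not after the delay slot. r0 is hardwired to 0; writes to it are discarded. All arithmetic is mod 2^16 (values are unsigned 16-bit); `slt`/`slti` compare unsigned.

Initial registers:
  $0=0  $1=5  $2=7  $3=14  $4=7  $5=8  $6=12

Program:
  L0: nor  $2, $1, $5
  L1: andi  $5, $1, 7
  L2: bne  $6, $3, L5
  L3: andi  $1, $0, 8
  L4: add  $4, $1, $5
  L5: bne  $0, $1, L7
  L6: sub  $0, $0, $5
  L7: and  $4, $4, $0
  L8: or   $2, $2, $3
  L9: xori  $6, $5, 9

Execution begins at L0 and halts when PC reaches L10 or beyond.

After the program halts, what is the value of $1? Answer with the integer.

0

  step pc=0: nor  $2, $1, $5  regs=(0,5,65522,14,7,8,12)
  step pc=1: andi  $5, $1, 7  regs=(0,5,65522,14,7,5,12)
  step pc=2: bne  $6, $3, L5  cond=T  regs=(0,5,65522,14,7,5,12)
  step pc=3: andi  $1, $0, 8  regs=(0,0,65522,14,7,5,12)
  step pc=5: bne  $0, $1, L7  cond=F  regs=(0,0,65522,14,7,5,12)
  step pc=6: sub  $0, $0, $5  regs=(0,0,65522,14,7,5,12)
  step pc=7: and  $4, $4, $0  regs=(0,0,65522,14,0,5,12)
  step pc=8: or   $2, $2, $3  regs=(0,0,65534,14,0,5,12)
  step pc=9: xori  $6, $5, 9  regs=(0,0,65534,14,0,5,12)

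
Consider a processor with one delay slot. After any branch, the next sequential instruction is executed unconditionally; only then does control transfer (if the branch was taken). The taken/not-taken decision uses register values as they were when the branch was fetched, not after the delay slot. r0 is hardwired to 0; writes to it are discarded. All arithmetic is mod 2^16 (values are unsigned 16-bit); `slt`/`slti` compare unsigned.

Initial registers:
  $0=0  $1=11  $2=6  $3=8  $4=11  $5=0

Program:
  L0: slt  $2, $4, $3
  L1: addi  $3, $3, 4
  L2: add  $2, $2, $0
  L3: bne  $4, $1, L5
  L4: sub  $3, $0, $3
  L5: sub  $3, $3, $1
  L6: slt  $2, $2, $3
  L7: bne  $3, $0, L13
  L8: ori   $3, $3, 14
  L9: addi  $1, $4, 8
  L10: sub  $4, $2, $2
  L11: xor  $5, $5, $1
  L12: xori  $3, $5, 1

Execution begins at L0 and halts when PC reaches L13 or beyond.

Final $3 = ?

65519

#0 slt  $2, $4, $3 ; 0/11/0/8/11/0
#1 addi  $3, $3, 4 ; 0/11/0/12/11/0
#2 add  $2, $2, $0 ; 0/11/0/12/11/0
#3 bne  $4, $1, L5 ; 0/11/0/12/11/0 ; →fallthru
#4 sub  $3, $0, $3 ; 0/11/0/65524/11/0
#5 sub  $3, $3, $1 ; 0/11/0/65513/11/0
#6 slt  $2, $2, $3 ; 0/11/1/65513/11/0
#7 bne  $3, $0, L13 ; 0/11/1/65513/11/0 ; →target
#8 ori   $3, $3, 14 ; 0/11/1/65519/11/0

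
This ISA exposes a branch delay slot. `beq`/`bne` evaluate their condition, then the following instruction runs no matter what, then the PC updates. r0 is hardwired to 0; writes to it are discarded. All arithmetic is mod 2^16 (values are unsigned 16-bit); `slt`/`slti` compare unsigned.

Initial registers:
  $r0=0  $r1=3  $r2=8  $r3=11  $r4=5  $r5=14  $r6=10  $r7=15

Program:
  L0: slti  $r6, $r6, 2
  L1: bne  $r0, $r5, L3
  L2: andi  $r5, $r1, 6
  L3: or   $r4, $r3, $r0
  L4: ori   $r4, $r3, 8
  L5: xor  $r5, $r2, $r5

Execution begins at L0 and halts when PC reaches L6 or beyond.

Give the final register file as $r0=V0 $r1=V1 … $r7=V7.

$r0=0 $r1=3 $r2=8 $r3=11 $r4=11 $r5=10 $r6=0 $r7=15

PC=0  slti  $r6, $r6, 2      | $r0=0 $r1=3 $r2=8 $r3=11 $r4=5 $r5=14 $r6=0 $r7=15
PC=1  bne  $r0, $r5, L3      | $r0=0 $r1=3 $r2=8 $r3=11 $r4=5 $r5=14 $r6=0 $r7=15  [TAKEN]
PC=2  andi  $r5, $r1, 6      | $r0=0 $r1=3 $r2=8 $r3=11 $r4=5 $r5=2 $r6=0 $r7=15
PC=3  or   $r4, $r3, $r0     | $r0=0 $r1=3 $r2=8 $r3=11 $r4=11 $r5=2 $r6=0 $r7=15
PC=4  ori   $r4, $r3, 8      | $r0=0 $r1=3 $r2=8 $r3=11 $r4=11 $r5=2 $r6=0 $r7=15
PC=5  xor  $r5, $r2, $r5     | $r0=0 $r1=3 $r2=8 $r3=11 $r4=11 $r5=10 $r6=0 $r7=15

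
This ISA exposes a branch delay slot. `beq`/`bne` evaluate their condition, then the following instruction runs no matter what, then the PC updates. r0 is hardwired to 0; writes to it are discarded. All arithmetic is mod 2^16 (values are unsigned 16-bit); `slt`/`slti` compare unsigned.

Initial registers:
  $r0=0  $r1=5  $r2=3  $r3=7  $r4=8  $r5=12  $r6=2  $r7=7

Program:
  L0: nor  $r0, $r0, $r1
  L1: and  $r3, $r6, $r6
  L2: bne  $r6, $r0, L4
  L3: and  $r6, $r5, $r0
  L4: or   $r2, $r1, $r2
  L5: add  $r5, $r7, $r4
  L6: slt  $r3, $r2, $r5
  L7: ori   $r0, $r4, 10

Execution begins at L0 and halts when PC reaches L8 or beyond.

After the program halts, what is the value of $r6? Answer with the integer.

0

[0] nor  $r0, $r0, $r1  →  {$r0:0, $r1:5, $r2:3, $r3:7, $r4:8, $r5:12, $r6:2, $r7:7}
[1] and  $r3, $r6, $r6  →  {$r0:0, $r1:5, $r2:3, $r3:2, $r4:8, $r5:12, $r6:2, $r7:7}
[2] bne  $r6, $r0, L4  →  {$r0:0, $r1:5, $r2:3, $r3:2, $r4:8, $r5:12, $r6:2, $r7:7}  ⟨branch taken⟩
[3] and  $r6, $r5, $r0  →  {$r0:0, $r1:5, $r2:3, $r3:2, $r4:8, $r5:12, $r6:0, $r7:7}
[4] or   $r2, $r1, $r2  →  {$r0:0, $r1:5, $r2:7, $r3:2, $r4:8, $r5:12, $r6:0, $r7:7}
[5] add  $r5, $r7, $r4  →  {$r0:0, $r1:5, $r2:7, $r3:2, $r4:8, $r5:15, $r6:0, $r7:7}
[6] slt  $r3, $r2, $r5  →  {$r0:0, $r1:5, $r2:7, $r3:1, $r4:8, $r5:15, $r6:0, $r7:7}
[7] ori   $r0, $r4, 10  →  {$r0:0, $r1:5, $r2:7, $r3:1, $r4:8, $r5:15, $r6:0, $r7:7}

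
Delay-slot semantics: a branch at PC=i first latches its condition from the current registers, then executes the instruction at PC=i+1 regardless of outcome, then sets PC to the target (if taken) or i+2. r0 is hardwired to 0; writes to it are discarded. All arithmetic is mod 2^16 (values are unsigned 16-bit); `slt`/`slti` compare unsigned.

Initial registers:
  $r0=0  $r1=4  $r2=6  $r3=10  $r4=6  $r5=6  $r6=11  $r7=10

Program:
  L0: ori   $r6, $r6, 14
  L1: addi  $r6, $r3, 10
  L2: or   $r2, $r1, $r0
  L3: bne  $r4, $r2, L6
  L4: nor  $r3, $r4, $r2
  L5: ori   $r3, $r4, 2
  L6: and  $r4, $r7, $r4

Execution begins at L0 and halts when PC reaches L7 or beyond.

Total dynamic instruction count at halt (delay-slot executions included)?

6

#0 ori   $r6, $r6, 14 ; 0/4/6/10/6/6/15/10
#1 addi  $r6, $r3, 10 ; 0/4/6/10/6/6/20/10
#2 or   $r2, $r1, $r0 ; 0/4/4/10/6/6/20/10
#3 bne  $r4, $r2, L6 ; 0/4/4/10/6/6/20/10 ; →target
#4 nor  $r3, $r4, $r2 ; 0/4/4/65529/6/6/20/10
#6 and  $r4, $r7, $r4 ; 0/4/4/65529/2/6/20/10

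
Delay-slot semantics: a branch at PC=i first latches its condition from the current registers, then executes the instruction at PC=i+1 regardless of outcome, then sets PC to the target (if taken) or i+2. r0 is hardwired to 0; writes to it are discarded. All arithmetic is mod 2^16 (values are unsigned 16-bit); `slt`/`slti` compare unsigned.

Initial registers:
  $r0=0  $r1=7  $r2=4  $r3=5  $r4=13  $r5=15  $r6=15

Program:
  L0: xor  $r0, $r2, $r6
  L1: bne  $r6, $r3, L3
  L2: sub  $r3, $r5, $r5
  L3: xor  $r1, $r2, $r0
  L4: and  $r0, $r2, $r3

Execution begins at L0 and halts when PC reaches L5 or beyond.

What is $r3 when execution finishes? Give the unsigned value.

#0 xor  $r0, $r2, $r6 ; 0/7/4/5/13/15/15
#1 bne  $r6, $r3, L3 ; 0/7/4/5/13/15/15 ; →target
#2 sub  $r3, $r5, $r5 ; 0/7/4/0/13/15/15
#3 xor  $r1, $r2, $r0 ; 0/4/4/0/13/15/15
#4 and  $r0, $r2, $r3 ; 0/4/4/0/13/15/15

0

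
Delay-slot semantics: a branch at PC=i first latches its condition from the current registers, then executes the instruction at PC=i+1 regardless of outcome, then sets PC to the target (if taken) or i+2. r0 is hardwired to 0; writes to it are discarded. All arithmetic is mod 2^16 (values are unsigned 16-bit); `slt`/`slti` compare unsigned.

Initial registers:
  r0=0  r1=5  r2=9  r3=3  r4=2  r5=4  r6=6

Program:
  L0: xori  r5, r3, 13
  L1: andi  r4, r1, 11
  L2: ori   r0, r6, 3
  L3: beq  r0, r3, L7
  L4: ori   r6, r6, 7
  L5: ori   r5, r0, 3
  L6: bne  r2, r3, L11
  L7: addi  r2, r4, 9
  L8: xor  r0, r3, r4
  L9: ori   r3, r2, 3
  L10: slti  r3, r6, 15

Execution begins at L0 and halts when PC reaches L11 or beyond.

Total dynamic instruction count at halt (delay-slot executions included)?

8

PC=0  xori  r5, r3, 13       | r0=0 r1=5 r2=9 r3=3 r4=2 r5=14 r6=6
PC=1  andi  r4, r1, 11       | r0=0 r1=5 r2=9 r3=3 r4=1 r5=14 r6=6
PC=2  ori   r0, r6, 3        | r0=0 r1=5 r2=9 r3=3 r4=1 r5=14 r6=6
PC=3  beq  r0, r3, L7        | r0=0 r1=5 r2=9 r3=3 r4=1 r5=14 r6=6  [not taken]
PC=4  ori   r6, r6, 7        | r0=0 r1=5 r2=9 r3=3 r4=1 r5=14 r6=7
PC=5  ori   r5, r0, 3        | r0=0 r1=5 r2=9 r3=3 r4=1 r5=3 r6=7
PC=6  bne  r2, r3, L11       | r0=0 r1=5 r2=9 r3=3 r4=1 r5=3 r6=7  [TAKEN]
PC=7  addi  r2, r4, 9        | r0=0 r1=5 r2=10 r3=3 r4=1 r5=3 r6=7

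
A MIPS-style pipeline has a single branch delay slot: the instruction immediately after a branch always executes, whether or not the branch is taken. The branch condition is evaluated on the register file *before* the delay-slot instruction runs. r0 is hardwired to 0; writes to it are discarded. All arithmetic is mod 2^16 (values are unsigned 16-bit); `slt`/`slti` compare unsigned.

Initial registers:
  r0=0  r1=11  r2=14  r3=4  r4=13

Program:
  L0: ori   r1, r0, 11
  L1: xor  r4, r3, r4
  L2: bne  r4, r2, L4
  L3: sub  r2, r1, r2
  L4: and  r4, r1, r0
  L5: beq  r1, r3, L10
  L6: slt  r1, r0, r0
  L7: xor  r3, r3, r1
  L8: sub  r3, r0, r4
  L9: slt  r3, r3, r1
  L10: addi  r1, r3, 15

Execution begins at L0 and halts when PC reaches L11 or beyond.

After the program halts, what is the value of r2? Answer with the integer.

65533

  step pc=0: ori   r1, r0, 11  regs=(0,11,14,4,13)
  step pc=1: xor  r4, r3, r4  regs=(0,11,14,4,9)
  step pc=2: bne  r4, r2, L4  cond=T  regs=(0,11,14,4,9)
  step pc=3: sub  r2, r1, r2  regs=(0,11,65533,4,9)
  step pc=4: and  r4, r1, r0  regs=(0,11,65533,4,0)
  step pc=5: beq  r1, r3, L10  cond=F  regs=(0,11,65533,4,0)
  step pc=6: slt  r1, r0, r0  regs=(0,0,65533,4,0)
  step pc=7: xor  r3, r3, r1  regs=(0,0,65533,4,0)
  step pc=8: sub  r3, r0, r4  regs=(0,0,65533,0,0)
  step pc=9: slt  r3, r3, r1  regs=(0,0,65533,0,0)
  step pc=10: addi  r1, r3, 15  regs=(0,15,65533,0,0)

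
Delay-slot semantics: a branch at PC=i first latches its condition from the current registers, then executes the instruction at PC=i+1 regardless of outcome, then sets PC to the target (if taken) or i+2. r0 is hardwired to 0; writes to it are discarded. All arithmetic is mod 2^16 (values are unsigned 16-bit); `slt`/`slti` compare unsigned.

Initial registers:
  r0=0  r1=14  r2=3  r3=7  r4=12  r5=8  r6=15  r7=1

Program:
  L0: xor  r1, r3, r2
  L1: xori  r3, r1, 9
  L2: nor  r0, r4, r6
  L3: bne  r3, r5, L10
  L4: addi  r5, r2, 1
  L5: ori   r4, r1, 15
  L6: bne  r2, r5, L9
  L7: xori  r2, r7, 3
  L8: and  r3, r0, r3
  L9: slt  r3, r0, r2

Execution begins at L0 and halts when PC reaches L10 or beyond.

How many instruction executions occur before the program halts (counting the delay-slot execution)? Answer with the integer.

5

PC=0  xor  r1, r3, r2        | r0=0 r1=4 r2=3 r3=7 r4=12 r5=8 r6=15 r7=1
PC=1  xori  r3, r1, 9        | r0=0 r1=4 r2=3 r3=13 r4=12 r5=8 r6=15 r7=1
PC=2  nor  r0, r4, r6        | r0=0 r1=4 r2=3 r3=13 r4=12 r5=8 r6=15 r7=1
PC=3  bne  r3, r5, L10       | r0=0 r1=4 r2=3 r3=13 r4=12 r5=8 r6=15 r7=1  [TAKEN]
PC=4  addi  r5, r2, 1        | r0=0 r1=4 r2=3 r3=13 r4=12 r5=4 r6=15 r7=1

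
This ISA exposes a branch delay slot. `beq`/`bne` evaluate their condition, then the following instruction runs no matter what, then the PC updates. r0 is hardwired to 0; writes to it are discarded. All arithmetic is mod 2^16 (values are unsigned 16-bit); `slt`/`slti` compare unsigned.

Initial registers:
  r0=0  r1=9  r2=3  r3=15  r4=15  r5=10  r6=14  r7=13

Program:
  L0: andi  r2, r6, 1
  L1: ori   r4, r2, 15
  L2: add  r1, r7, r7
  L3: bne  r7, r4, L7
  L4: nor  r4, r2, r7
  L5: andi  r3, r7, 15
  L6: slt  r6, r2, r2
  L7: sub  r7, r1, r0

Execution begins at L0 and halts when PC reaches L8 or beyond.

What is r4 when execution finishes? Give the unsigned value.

65522

  step pc=0: andi  r2, r6, 1  regs=(0,9,0,15,15,10,14,13)
  step pc=1: ori   r4, r2, 15  regs=(0,9,0,15,15,10,14,13)
  step pc=2: add  r1, r7, r7  regs=(0,26,0,15,15,10,14,13)
  step pc=3: bne  r7, r4, L7  cond=T  regs=(0,26,0,15,15,10,14,13)
  step pc=4: nor  r4, r2, r7  regs=(0,26,0,15,65522,10,14,13)
  step pc=7: sub  r7, r1, r0  regs=(0,26,0,15,65522,10,14,26)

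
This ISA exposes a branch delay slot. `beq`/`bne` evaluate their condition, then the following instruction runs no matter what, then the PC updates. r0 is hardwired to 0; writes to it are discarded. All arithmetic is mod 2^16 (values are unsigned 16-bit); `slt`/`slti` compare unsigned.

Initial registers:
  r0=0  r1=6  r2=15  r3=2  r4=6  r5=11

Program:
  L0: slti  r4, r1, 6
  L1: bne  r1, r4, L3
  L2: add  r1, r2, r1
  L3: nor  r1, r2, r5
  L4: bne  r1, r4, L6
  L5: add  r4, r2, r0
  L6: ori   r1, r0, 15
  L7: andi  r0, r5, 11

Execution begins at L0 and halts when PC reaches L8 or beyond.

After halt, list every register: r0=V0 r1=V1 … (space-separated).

r0=0 r1=15 r2=15 r3=2 r4=15 r5=11

PC=0  slti  r4, r1, 6        | r0=0 r1=6 r2=15 r3=2 r4=0 r5=11
PC=1  bne  r1, r4, L3        | r0=0 r1=6 r2=15 r3=2 r4=0 r5=11  [TAKEN]
PC=2  add  r1, r2, r1        | r0=0 r1=21 r2=15 r3=2 r4=0 r5=11
PC=3  nor  r1, r2, r5        | r0=0 r1=65520 r2=15 r3=2 r4=0 r5=11
PC=4  bne  r1, r4, L6        | r0=0 r1=65520 r2=15 r3=2 r4=0 r5=11  [TAKEN]
PC=5  add  r4, r2, r0        | r0=0 r1=65520 r2=15 r3=2 r4=15 r5=11
PC=6  ori   r1, r0, 15       | r0=0 r1=15 r2=15 r3=2 r4=15 r5=11
PC=7  andi  r0, r5, 11       | r0=0 r1=15 r2=15 r3=2 r4=15 r5=11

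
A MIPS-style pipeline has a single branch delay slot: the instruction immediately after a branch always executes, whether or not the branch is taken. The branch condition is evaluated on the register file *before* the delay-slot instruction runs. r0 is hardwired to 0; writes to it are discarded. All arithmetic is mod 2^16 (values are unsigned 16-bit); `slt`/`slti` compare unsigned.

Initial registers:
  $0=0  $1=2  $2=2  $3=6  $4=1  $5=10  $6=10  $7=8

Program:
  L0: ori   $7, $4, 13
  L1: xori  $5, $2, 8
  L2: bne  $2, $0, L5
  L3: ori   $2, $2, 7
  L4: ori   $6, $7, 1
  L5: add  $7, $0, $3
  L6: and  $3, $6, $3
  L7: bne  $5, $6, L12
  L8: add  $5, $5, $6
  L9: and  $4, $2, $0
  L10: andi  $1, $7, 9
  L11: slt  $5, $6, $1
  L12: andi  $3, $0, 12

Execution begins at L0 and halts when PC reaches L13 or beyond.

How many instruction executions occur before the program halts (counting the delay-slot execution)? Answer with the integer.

#0 ori   $7, $4, 13 ; 0/2/2/6/1/10/10/13
#1 xori  $5, $2, 8 ; 0/2/2/6/1/10/10/13
#2 bne  $2, $0, L5 ; 0/2/2/6/1/10/10/13 ; →target
#3 ori   $2, $2, 7 ; 0/2/7/6/1/10/10/13
#5 add  $7, $0, $3 ; 0/2/7/6/1/10/10/6
#6 and  $3, $6, $3 ; 0/2/7/2/1/10/10/6
#7 bne  $5, $6, L12 ; 0/2/7/2/1/10/10/6 ; →fallthru
#8 add  $5, $5, $6 ; 0/2/7/2/1/20/10/6
#9 and  $4, $2, $0 ; 0/2/7/2/0/20/10/6
#10 andi  $1, $7, 9 ; 0/0/7/2/0/20/10/6
#11 slt  $5, $6, $1 ; 0/0/7/2/0/0/10/6
#12 andi  $3, $0, 12 ; 0/0/7/0/0/0/10/6

12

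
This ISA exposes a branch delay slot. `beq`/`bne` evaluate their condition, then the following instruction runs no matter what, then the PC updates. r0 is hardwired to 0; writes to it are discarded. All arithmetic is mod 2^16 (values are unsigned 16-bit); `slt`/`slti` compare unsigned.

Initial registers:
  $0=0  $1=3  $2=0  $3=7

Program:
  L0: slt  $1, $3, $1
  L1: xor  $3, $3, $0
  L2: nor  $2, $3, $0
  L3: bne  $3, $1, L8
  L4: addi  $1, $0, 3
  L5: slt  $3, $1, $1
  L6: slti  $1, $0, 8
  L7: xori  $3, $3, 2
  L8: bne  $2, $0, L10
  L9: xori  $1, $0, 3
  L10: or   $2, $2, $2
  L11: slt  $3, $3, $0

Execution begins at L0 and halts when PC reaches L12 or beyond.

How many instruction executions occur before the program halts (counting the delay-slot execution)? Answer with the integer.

  step pc=0: slt  $1, $3, $1  regs=(0,0,0,7)
  step pc=1: xor  $3, $3, $0  regs=(0,0,0,7)
  step pc=2: nor  $2, $3, $0  regs=(0,0,65528,7)
  step pc=3: bne  $3, $1, L8  cond=T  regs=(0,0,65528,7)
  step pc=4: addi  $1, $0, 3  regs=(0,3,65528,7)
  step pc=8: bne  $2, $0, L10  cond=T  regs=(0,3,65528,7)
  step pc=9: xori  $1, $0, 3  regs=(0,3,65528,7)
  step pc=10: or   $2, $2, $2  regs=(0,3,65528,7)
  step pc=11: slt  $3, $3, $0  regs=(0,3,65528,0)

9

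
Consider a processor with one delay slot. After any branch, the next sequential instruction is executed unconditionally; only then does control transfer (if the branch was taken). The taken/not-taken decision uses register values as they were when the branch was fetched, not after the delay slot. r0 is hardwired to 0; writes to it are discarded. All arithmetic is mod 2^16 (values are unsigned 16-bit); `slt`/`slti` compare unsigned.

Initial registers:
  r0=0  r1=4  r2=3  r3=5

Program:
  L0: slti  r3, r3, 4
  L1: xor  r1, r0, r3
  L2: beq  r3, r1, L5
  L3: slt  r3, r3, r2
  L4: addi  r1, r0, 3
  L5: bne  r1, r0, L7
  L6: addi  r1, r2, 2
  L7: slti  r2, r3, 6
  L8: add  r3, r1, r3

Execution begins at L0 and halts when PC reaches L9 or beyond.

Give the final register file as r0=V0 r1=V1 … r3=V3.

r0=0 r1=5 r2=1 r3=6

  step pc=0: slti  r3, r3, 4  regs=(0,4,3,0)
  step pc=1: xor  r1, r0, r3  regs=(0,0,3,0)
  step pc=2: beq  r3, r1, L5  cond=T  regs=(0,0,3,0)
  step pc=3: slt  r3, r3, r2  regs=(0,0,3,1)
  step pc=5: bne  r1, r0, L7  cond=F  regs=(0,0,3,1)
  step pc=6: addi  r1, r2, 2  regs=(0,5,3,1)
  step pc=7: slti  r2, r3, 6  regs=(0,5,1,1)
  step pc=8: add  r3, r1, r3  regs=(0,5,1,6)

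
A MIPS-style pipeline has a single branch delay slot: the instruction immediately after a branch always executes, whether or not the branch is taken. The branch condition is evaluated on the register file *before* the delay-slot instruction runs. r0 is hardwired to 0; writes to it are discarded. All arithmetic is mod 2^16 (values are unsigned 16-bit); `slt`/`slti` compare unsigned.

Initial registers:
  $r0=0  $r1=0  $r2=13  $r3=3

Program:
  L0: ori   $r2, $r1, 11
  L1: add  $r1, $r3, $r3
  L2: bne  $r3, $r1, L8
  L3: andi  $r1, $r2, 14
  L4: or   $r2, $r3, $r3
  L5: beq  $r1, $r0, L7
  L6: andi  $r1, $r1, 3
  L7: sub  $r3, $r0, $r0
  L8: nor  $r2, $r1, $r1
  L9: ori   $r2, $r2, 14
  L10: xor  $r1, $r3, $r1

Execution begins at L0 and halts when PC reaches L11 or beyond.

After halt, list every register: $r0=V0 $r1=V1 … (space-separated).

  step pc=0: ori   $r2, $r1, 11  regs=(0,0,11,3)
  step pc=1: add  $r1, $r3, $r3  regs=(0,6,11,3)
  step pc=2: bne  $r3, $r1, L8  cond=T  regs=(0,6,11,3)
  step pc=3: andi  $r1, $r2, 14  regs=(0,10,11,3)
  step pc=8: nor  $r2, $r1, $r1  regs=(0,10,65525,3)
  step pc=9: ori   $r2, $r2, 14  regs=(0,10,65535,3)
  step pc=10: xor  $r1, $r3, $r1  regs=(0,9,65535,3)

$r0=0 $r1=9 $r2=65535 $r3=3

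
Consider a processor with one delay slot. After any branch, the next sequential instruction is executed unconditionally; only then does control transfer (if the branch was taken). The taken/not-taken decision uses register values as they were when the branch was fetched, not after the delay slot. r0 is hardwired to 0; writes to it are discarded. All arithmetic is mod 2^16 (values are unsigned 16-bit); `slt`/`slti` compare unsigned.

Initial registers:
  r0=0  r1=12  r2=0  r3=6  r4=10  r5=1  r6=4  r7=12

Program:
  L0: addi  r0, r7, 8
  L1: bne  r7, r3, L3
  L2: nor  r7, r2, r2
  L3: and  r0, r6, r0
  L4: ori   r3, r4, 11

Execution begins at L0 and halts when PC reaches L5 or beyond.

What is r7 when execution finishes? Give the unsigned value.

  step pc=0: addi  r0, r7, 8  regs=(0,12,0,6,10,1,4,12)
  step pc=1: bne  r7, r3, L3  cond=T  regs=(0,12,0,6,10,1,4,12)
  step pc=2: nor  r7, r2, r2  regs=(0,12,0,6,10,1,4,65535)
  step pc=3: and  r0, r6, r0  regs=(0,12,0,6,10,1,4,65535)
  step pc=4: ori   r3, r4, 11  regs=(0,12,0,11,10,1,4,65535)

65535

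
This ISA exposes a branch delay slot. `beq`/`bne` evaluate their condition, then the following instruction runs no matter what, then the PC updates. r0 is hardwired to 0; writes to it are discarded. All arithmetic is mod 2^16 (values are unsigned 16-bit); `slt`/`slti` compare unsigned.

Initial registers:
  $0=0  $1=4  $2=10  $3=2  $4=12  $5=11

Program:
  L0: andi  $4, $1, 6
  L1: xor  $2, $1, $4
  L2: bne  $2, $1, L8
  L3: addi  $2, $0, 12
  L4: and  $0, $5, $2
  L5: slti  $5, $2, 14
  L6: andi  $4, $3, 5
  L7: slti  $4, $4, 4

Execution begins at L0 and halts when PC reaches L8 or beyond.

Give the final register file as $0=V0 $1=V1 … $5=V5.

$0=0 $1=4 $2=12 $3=2 $4=4 $5=11

PC=0  andi  $4, $1, 6        | $0=0 $1=4 $2=10 $3=2 $4=4 $5=11
PC=1  xor  $2, $1, $4        | $0=0 $1=4 $2=0 $3=2 $4=4 $5=11
PC=2  bne  $2, $1, L8        | $0=0 $1=4 $2=0 $3=2 $4=4 $5=11  [TAKEN]
PC=3  addi  $2, $0, 12       | $0=0 $1=4 $2=12 $3=2 $4=4 $5=11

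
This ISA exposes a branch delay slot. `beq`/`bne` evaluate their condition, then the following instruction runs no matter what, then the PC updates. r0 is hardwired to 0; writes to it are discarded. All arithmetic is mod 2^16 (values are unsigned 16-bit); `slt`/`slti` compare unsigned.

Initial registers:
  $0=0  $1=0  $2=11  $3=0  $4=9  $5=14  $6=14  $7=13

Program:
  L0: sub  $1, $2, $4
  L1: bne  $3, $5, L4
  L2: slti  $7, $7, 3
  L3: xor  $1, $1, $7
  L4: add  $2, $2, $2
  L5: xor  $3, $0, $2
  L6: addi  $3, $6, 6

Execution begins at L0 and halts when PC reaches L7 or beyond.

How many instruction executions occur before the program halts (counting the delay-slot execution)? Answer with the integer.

#0 sub  $1, $2, $4 ; 0/2/11/0/9/14/14/13
#1 bne  $3, $5, L4 ; 0/2/11/0/9/14/14/13 ; →target
#2 slti  $7, $7, 3 ; 0/2/11/0/9/14/14/0
#4 add  $2, $2, $2 ; 0/2/22/0/9/14/14/0
#5 xor  $3, $0, $2 ; 0/2/22/22/9/14/14/0
#6 addi  $3, $6, 6 ; 0/2/22/20/9/14/14/0

6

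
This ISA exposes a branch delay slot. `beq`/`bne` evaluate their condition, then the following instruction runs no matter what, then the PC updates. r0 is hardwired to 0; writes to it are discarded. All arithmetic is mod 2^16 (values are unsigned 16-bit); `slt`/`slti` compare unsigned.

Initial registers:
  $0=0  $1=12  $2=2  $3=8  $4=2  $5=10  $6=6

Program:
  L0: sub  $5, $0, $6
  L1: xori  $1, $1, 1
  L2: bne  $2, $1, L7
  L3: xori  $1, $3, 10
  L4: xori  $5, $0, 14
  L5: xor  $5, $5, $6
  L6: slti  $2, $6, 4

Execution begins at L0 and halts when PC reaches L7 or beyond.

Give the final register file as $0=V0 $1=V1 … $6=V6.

$0=0 $1=2 $2=2 $3=8 $4=2 $5=65530 $6=6

  step pc=0: sub  $5, $0, $6  regs=(0,12,2,8,2,65530,6)
  step pc=1: xori  $1, $1, 1  regs=(0,13,2,8,2,65530,6)
  step pc=2: bne  $2, $1, L7  cond=T  regs=(0,13,2,8,2,65530,6)
  step pc=3: xori  $1, $3, 10  regs=(0,2,2,8,2,65530,6)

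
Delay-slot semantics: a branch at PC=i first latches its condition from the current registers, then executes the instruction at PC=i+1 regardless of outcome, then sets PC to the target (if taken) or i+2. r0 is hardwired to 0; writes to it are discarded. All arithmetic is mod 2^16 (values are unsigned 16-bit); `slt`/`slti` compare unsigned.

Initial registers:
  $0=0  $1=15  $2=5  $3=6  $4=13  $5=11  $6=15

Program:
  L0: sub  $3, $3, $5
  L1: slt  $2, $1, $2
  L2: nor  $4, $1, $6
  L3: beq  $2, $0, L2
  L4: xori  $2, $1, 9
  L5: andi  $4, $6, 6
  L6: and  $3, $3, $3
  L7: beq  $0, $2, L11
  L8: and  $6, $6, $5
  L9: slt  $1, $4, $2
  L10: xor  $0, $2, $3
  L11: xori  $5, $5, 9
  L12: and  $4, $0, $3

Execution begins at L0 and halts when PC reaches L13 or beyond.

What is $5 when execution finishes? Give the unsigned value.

2

  step pc=0: sub  $3, $3, $5  regs=(0,15,5,65531,13,11,15)
  step pc=1: slt  $2, $1, $2  regs=(0,15,0,65531,13,11,15)
  step pc=2: nor  $4, $1, $6  regs=(0,15,0,65531,65520,11,15)
  step pc=3: beq  $2, $0, L2  cond=T  regs=(0,15,0,65531,65520,11,15)
  step pc=4: xori  $2, $1, 9  regs=(0,15,6,65531,65520,11,15)
  step pc=2: nor  $4, $1, $6  regs=(0,15,6,65531,65520,11,15)
  step pc=3: beq  $2, $0, L2  cond=F  regs=(0,15,6,65531,65520,11,15)
  step pc=4: xori  $2, $1, 9  regs=(0,15,6,65531,65520,11,15)
  step pc=5: andi  $4, $6, 6  regs=(0,15,6,65531,6,11,15)
  step pc=6: and  $3, $3, $3  regs=(0,15,6,65531,6,11,15)
  step pc=7: beq  $0, $2, L11  cond=F  regs=(0,15,6,65531,6,11,15)
  step pc=8: and  $6, $6, $5  regs=(0,15,6,65531,6,11,11)
  step pc=9: slt  $1, $4, $2  regs=(0,0,6,65531,6,11,11)
  step pc=10: xor  $0, $2, $3  regs=(0,0,6,65531,6,11,11)
  step pc=11: xori  $5, $5, 9  regs=(0,0,6,65531,6,2,11)
  step pc=12: and  $4, $0, $3  regs=(0,0,6,65531,0,2,11)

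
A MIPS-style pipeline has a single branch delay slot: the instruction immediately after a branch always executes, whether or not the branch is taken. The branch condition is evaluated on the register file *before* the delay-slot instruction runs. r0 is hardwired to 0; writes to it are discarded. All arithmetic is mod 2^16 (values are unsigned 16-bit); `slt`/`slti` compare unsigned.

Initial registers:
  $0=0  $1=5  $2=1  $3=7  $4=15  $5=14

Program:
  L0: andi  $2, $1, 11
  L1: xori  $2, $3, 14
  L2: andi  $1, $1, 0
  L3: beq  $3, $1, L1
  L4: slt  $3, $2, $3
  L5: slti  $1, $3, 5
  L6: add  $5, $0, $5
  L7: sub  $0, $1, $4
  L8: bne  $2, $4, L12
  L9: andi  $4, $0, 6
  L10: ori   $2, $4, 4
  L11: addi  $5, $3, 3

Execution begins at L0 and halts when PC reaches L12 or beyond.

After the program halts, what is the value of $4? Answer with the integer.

0

  step pc=0: andi  $2, $1, 11  regs=(0,5,1,7,15,14)
  step pc=1: xori  $2, $3, 14  regs=(0,5,9,7,15,14)
  step pc=2: andi  $1, $1, 0  regs=(0,0,9,7,15,14)
  step pc=3: beq  $3, $1, L1  cond=F  regs=(0,0,9,7,15,14)
  step pc=4: slt  $3, $2, $3  regs=(0,0,9,0,15,14)
  step pc=5: slti  $1, $3, 5  regs=(0,1,9,0,15,14)
  step pc=6: add  $5, $0, $5  regs=(0,1,9,0,15,14)
  step pc=7: sub  $0, $1, $4  regs=(0,1,9,0,15,14)
  step pc=8: bne  $2, $4, L12  cond=T  regs=(0,1,9,0,15,14)
  step pc=9: andi  $4, $0, 6  regs=(0,1,9,0,0,14)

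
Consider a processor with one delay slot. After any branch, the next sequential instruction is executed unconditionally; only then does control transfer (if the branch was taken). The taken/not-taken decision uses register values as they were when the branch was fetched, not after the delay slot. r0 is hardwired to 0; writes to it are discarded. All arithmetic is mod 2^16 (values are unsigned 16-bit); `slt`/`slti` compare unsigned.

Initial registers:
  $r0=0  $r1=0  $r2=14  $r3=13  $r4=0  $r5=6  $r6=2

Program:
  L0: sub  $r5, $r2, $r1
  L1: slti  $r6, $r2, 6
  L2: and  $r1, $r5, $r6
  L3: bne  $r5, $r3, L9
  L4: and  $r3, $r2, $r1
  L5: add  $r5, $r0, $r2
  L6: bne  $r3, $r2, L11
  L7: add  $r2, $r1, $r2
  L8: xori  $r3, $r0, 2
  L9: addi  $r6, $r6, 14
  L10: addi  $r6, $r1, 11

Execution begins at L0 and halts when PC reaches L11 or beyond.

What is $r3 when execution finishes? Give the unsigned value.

0

#0 sub  $r5, $r2, $r1 ; 0/0/14/13/0/14/2
#1 slti  $r6, $r2, 6 ; 0/0/14/13/0/14/0
#2 and  $r1, $r5, $r6 ; 0/0/14/13/0/14/0
#3 bne  $r5, $r3, L9 ; 0/0/14/13/0/14/0 ; →target
#4 and  $r3, $r2, $r1 ; 0/0/14/0/0/14/0
#9 addi  $r6, $r6, 14 ; 0/0/14/0/0/14/14
#10 addi  $r6, $r1, 11 ; 0/0/14/0/0/14/11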